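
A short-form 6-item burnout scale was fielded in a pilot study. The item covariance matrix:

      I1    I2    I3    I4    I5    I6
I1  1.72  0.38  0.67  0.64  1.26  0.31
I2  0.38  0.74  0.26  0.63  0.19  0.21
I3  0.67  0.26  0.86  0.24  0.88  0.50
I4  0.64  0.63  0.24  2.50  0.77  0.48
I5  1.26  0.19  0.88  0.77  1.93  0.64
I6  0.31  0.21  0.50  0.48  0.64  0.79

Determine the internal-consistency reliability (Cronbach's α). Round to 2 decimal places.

Σσ²ᵢ = 1.72 + 0.74 + 0.86 + 2.50 + 1.93 + 0.79 = 8.54
Sum of off-diagonal covariances = 8.06
σ²_T = 8.54 + 2 × 8.06 = 24.66
α = (k/(k−1))·(1 − Σσ²ᵢ/σ²_T) = (6/5)·(1 − 8.54/24.66) = 0.78

Cronbach's α = 0.78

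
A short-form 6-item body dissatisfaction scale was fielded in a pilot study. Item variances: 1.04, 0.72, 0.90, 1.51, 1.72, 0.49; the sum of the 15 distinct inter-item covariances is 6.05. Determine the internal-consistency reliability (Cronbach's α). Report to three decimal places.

α = 0.786

ΣVar(i) = 1.04 + 0.72 + 0.90 + 1.51 + 1.72 + 0.49 = 6.38
Sum of distinct covariances = 6.05
Var(T) = ΣVar(i) + 2·Σcov = 6.38 + 2 × 6.05 = 18.48
α = (6/5)·(1 − 6.38/18.48) = 0.786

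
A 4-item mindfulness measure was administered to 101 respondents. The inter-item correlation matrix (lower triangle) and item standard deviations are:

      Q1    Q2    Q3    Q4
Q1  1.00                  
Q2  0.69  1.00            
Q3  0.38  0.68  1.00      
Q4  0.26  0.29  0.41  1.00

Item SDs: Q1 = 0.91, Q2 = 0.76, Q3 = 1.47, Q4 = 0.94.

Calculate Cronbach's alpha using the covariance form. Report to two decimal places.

Σσ²ᵢ = 0.91² + 0.76² + 1.47² + 0.94² = 4.4502
Covariances σ_ij = r_ij · s_i · s_j:
  σ(Q1,Q2) = 0.69 × 0.91 × 0.76 = 0.4772
  σ(Q1,Q3) = 0.38 × 0.91 × 1.47 = 0.5083
  σ(Q1,Q4) = 0.26 × 0.91 × 0.94 = 0.2224
  σ(Q2,Q3) = 0.68 × 0.76 × 1.47 = 0.7597
  σ(Q2,Q4) = 0.29 × 0.76 × 0.94 = 0.2072
  σ(Q3,Q4) = 0.41 × 1.47 × 0.94 = 0.5665
σ²_T = Σσ²ᵢ + 2·Σσ_ij = 4.4502 + 2 × 2.7413 = 9.9328
α = (4/3)·(1 − 4.4502/9.9328) = 0.74

Cronbach's alpha = 0.74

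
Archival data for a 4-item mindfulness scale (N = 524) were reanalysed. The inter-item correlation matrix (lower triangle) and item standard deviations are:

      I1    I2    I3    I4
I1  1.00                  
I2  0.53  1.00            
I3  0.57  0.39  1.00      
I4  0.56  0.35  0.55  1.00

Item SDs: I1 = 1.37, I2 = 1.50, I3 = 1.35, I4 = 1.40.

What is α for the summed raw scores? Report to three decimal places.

Σσ²ᵢ = 1.37² + 1.50² + 1.35² + 1.40² = 7.9094
Covariances σ_ij = r_ij · s_i · s_j:
  σ(I1,I2) = 0.53 × 1.37 × 1.50 = 1.0892
  σ(I1,I3) = 0.57 × 1.37 × 1.35 = 1.0542
  σ(I1,I4) = 0.56 × 1.37 × 1.40 = 1.0741
  σ(I2,I3) = 0.39 × 1.50 × 1.35 = 0.7897
  σ(I2,I4) = 0.35 × 1.50 × 1.40 = 0.7350
  σ(I3,I4) = 0.55 × 1.35 × 1.40 = 1.0395
σ²_T = Σσ²ᵢ + 2·Σσ_ij = 7.9094 + 2 × 5.7817 = 19.4728
α = (4/3)·(1 − 7.9094/19.4728) = 0.792

α = 0.792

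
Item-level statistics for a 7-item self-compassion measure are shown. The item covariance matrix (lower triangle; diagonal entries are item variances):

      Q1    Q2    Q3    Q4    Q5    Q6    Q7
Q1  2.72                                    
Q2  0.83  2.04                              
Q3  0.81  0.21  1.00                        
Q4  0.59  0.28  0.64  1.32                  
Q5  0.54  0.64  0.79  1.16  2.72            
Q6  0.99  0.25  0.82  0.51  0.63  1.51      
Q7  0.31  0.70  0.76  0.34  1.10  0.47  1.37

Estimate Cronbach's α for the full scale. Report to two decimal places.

Cronbach's α = 0.79

Σσ²ᵢ = 2.72 + 2.04 + 1.00 + 1.32 + 2.72 + 1.51 + 1.37 = 12.68
Sum of off-diagonal covariances = 13.37
Var(T) = 12.68 + 2 × 13.37 = 39.42
α = (k/(k−1))·(1 − Σσ²ᵢ/Var(T)) = (7/6)·(1 − 12.68/39.42) = 0.79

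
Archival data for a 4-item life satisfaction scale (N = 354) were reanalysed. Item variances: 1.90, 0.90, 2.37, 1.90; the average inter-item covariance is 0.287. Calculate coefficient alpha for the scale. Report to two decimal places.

α = 0.44

sum of item variances = 1.90 + 0.90 + 2.37 + 1.90 = 7.07
Sum of the 6 distinct covariances = 6 × 0.287 = 1.722
σ²_total = sum of item variances + 2·Σcov = 7.07 + 2 × 1.722 = 10.514
α = (4/3)·(1 − 7.07/10.514) = 0.44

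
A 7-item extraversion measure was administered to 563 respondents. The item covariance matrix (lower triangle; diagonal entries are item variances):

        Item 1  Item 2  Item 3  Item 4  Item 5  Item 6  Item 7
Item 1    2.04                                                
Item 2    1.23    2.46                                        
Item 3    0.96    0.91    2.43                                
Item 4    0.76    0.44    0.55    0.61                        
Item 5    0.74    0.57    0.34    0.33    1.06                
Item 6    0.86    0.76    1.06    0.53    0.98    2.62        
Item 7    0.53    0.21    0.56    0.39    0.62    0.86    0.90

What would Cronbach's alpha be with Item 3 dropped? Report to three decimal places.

Cronbach's alpha = 0.803

Remaining items: Item 1, Item 2, Item 4, Item 5, Item 6, Item 7 (k = 6).
sum of item variances = 2.04 + 2.46 + 0.61 + 1.06 + 2.62 + 0.90 = 9.69
total variance = 9.69 + 2 × 9.81 = 29.31
α (item deleted) = (6/5)·(1 − 9.69/29.31) = 0.803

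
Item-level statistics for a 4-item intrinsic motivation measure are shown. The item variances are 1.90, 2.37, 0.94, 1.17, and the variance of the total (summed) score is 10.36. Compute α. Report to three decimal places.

Σσᵢ² = 1.90 + 2.37 + 0.94 + 1.17 = 6.38
α = (k/(k−1))·(1 − Σσᵢ²/Var(T)) = (4/3)·(1 − 6.38/10.36) = 0.512

α = 0.512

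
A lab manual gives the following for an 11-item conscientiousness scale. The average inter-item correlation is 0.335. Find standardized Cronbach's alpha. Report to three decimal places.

α = 0.847

Standardized α = k·r̄ / (1 + (k−1)·r̄) = 11 × 0.335 / (1 + 10 × 0.335)
  = 3.6850 / 4.3500 = 0.847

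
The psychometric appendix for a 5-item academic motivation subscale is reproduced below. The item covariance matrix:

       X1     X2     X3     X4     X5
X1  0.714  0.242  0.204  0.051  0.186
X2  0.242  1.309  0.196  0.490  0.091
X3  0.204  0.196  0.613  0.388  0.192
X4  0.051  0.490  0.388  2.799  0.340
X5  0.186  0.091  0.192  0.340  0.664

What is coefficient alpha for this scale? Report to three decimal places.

α = 0.548

Σσᵢ² = 0.714 + 1.309 + 0.613 + 2.799 + 0.664 = 6.099
Σ_{i<j} σ_ij = 2.380
σ²_total = 6.099 + 2 × 2.380 = 10.859
α = (k/(k−1))·(1 − Σσᵢ²/σ²_total) = (5/4)·(1 − 6.099/10.859) = 0.548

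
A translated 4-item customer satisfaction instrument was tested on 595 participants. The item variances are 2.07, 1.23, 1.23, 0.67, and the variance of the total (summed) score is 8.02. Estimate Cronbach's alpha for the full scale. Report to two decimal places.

α = 0.47

Σσ²ᵢ = 2.07 + 1.23 + 1.23 + 0.67 = 5.20
α = (k/(k−1))·(1 − Σσ²ᵢ/Var(T)) = (4/3)·(1 − 5.20/8.02) = 0.47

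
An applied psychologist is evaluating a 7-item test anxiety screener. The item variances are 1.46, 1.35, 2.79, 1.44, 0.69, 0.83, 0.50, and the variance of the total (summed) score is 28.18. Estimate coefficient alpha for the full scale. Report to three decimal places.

Σσ²ᵢ = 1.46 + 1.35 + 2.79 + 1.44 + 0.69 + 0.83 + 0.50 = 9.06
α = (k/(k−1))·(1 − Σσ²ᵢ/total variance) = (7/6)·(1 − 9.06/28.18) = 0.792

coefficient alpha = 0.792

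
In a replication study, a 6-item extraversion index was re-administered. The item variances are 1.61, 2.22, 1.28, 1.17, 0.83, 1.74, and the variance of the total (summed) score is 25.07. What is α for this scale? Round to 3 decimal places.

α = 0.776

sum of item variances = 1.61 + 2.22 + 1.28 + 1.17 + 0.83 + 1.74 = 8.85
α = (k/(k−1))·(1 − sum of item variances/σ²_T) = (6/5)·(1 − 8.85/25.07) = 0.776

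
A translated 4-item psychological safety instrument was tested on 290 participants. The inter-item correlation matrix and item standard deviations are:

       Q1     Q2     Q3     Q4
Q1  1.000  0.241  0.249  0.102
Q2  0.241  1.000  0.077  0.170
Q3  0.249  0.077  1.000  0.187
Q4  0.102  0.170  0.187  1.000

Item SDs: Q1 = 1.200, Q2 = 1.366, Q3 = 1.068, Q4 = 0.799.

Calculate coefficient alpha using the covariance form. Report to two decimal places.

Σσ²ᵢ = 1.200² + 1.366² + 1.068² + 0.799² = 5.0850
Covariances σ_ij = r_ij · s_i · s_j:
  σ(Q1,Q2) = 0.241 × 1.200 × 1.366 = 0.3950
  σ(Q1,Q3) = 0.249 × 1.200 × 1.068 = 0.3191
  σ(Q1,Q4) = 0.102 × 1.200 × 0.799 = 0.0978
  σ(Q2,Q3) = 0.077 × 1.366 × 1.068 = 0.1123
  σ(Q2,Q4) = 0.170 × 1.366 × 0.799 = 0.1855
  σ(Q3,Q4) = 0.187 × 1.068 × 0.799 = 0.1596
σ²_T = Σσ²ᵢ + 2·Σσ_ij = 5.0850 + 2 × 1.2693 = 7.6236
α = (4/3)·(1 − 5.0850/7.6236) = 0.44

α = 0.44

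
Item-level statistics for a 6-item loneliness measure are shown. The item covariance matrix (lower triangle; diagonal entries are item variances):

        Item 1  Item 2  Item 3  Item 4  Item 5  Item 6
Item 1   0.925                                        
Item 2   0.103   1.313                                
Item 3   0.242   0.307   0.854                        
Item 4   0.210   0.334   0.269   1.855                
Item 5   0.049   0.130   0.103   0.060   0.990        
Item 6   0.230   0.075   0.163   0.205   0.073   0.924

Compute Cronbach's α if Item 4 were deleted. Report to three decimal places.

Cronbach's α = 0.463

Remaining items: Item 1, Item 2, Item 3, Item 5, Item 6 (k = 5).
sum of item variances = 0.925 + 1.313 + 0.854 + 0.990 + 0.924 = 5.006
Var(T) = 5.006 + 2 × 1.475 = 7.956
α (item deleted) = (5/4)·(1 − 5.006/7.956) = 0.463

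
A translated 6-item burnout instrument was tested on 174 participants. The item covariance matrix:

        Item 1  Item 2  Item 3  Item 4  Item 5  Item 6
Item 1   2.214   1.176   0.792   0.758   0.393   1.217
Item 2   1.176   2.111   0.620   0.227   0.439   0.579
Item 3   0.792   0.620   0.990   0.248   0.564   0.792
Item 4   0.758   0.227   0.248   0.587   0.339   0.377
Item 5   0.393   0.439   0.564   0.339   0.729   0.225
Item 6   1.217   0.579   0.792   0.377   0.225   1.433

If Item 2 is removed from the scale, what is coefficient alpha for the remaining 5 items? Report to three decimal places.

α = 0.821

Remaining items: Item 1, Item 3, Item 4, Item 5, Item 6 (k = 5).
ΣVar(i) = 2.214 + 0.990 + 0.587 + 0.729 + 1.433 = 5.953
σ²_T = 5.953 + 2 × 5.705 = 17.363
α (item deleted) = (5/4)·(1 − 5.953/17.363) = 0.821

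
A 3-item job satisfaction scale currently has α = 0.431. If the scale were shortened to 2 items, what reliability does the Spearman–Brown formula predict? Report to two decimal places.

Length factor m = 2/3 = 0.6667
α' = m·α / (1 − (1−m)·α)
   = 2/3 × 0.431 / (1 − (1 − 2/3) × 0.431)
   = 0.2873 / 0.8563 = 0.34

predicted reliability = 0.34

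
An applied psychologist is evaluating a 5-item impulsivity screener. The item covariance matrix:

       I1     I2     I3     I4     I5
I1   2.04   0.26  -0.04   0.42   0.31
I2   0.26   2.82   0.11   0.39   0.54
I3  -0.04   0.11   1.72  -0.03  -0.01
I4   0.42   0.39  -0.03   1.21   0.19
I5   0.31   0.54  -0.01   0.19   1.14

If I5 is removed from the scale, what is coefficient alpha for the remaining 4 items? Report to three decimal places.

α = 0.296

Remaining items: I1, I2, I3, I4 (k = 4).
ΣVar(i) = 2.04 + 2.82 + 1.72 + 1.21 = 7.79
σ²_total = 7.79 + 2 × 1.11 = 10.01
α (item deleted) = (4/3)·(1 − 7.79/10.01) = 0.296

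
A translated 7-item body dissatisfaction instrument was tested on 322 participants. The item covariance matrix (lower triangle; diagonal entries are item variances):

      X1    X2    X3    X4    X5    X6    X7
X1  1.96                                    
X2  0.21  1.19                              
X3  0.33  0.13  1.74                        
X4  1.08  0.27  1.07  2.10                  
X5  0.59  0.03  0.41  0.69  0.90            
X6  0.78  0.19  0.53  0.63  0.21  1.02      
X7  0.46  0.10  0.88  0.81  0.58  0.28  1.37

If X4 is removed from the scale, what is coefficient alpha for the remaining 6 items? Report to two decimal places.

Remaining items: X1, X2, X3, X5, X6, X7 (k = 6).
Σσᵢ² = 1.96 + 1.19 + 1.74 + 0.90 + 1.02 + 1.37 = 8.18
σ²_T = 8.18 + 2 × 5.71 = 19.60
α (item deleted) = (6/5)·(1 − 8.18/19.60) = 0.70

α = 0.70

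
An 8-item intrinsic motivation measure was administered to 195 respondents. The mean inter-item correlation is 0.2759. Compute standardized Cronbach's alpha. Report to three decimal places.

standardized Cronbach's alpha = 0.753

Standardized α = k·r̄ / (1 + (k−1)·r̄) = 8 × 0.2759 / (1 + 7 × 0.2759)
  = 2.2072 / 2.9313 = 0.753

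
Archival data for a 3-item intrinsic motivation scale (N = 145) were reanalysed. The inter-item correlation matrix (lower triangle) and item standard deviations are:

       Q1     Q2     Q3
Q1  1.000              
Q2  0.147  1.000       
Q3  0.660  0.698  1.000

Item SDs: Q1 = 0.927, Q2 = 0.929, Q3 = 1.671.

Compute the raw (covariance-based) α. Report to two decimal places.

α = 0.75

Σσ²ᵢ = 0.927² + 0.929² + 1.671² = 4.5146
Covariances σ_ij = r_ij · s_i · s_j:
  σ(Q1,Q2) = 0.147 × 0.927 × 0.929 = 0.1266
  σ(Q1,Q3) = 0.660 × 0.927 × 1.671 = 1.0224
  σ(Q2,Q3) = 0.698 × 0.929 × 1.671 = 1.0835
σ²_T = Σσ²ᵢ + 2·Σσ_ij = 4.5146 + 2 × 2.2325 = 8.9796
α = (3/2)·(1 − 4.5146/8.9796) = 0.75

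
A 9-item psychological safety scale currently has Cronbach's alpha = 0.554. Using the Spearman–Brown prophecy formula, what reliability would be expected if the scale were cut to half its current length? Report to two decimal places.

predicted reliability = 0.38

Length factor m = 1/2
α' = m·α / (1 − (1−m)·α)
   = 1/2 × 0.554 / (1 − (1 − 1/2) × 0.554)
   = 0.2770 / 0.7230 = 0.38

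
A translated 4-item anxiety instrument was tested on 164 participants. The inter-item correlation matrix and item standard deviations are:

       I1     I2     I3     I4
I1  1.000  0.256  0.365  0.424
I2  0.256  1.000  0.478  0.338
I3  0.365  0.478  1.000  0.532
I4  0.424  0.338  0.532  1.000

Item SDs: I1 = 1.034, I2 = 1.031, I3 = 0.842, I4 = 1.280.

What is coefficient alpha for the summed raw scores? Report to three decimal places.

coefficient alpha = 0.715

Σσ²ᵢ = 1.034² + 1.031² + 0.842² + 1.280² = 4.4795
Covariances σ_ij = r_ij · s_i · s_j:
  σ(I1,I2) = 0.256 × 1.034 × 1.031 = 0.2729
  σ(I1,I3) = 0.365 × 1.034 × 0.842 = 0.3178
  σ(I1,I4) = 0.424 × 1.034 × 1.280 = 0.5612
  σ(I2,I3) = 0.478 × 1.031 × 0.842 = 0.4150
  σ(I2,I4) = 0.338 × 1.031 × 1.280 = 0.4461
  σ(I3,I4) = 0.532 × 0.842 × 1.280 = 0.5734
σ²_T = Σσ²ᵢ + 2·Σσ_ij = 4.4795 + 2 × 2.5864 = 9.6523
α = (4/3)·(1 − 4.4795/9.6523) = 0.715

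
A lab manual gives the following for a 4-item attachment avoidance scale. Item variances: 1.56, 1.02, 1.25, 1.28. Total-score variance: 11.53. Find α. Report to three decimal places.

α = 0.742

Σσᵢ² = 1.56 + 1.02 + 1.25 + 1.28 = 5.11
α = (k/(k−1))·(1 − Σσᵢ²/σ²_total) = (4/3)·(1 − 5.11/11.53) = 0.742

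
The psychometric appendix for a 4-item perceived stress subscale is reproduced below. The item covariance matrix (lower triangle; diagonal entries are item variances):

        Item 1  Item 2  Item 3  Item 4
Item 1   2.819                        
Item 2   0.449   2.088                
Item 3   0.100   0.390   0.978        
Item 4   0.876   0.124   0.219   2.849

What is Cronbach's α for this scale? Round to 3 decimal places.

Cronbach's α = 0.441

ΣVar(i) = 2.819 + 2.088 + 0.978 + 2.849 = 8.734
Σ_{i<j} σ_ij = 2.158
total variance = 8.734 + 2 × 2.158 = 13.050
α = (k/(k−1))·(1 − ΣVar(i)/total variance) = (4/3)·(1 − 8.734/13.050) = 0.441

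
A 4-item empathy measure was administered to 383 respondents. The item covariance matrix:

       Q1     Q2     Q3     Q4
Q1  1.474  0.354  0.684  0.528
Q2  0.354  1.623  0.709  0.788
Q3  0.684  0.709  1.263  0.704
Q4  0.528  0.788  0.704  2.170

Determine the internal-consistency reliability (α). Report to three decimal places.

α = 0.714

ΣVar(i) = 1.474 + 1.623 + 1.263 + 2.170 = 6.530
Sum of off-diagonal covariances = 3.767
total variance = 6.530 + 2 × 3.767 = 14.064
α = (k/(k−1))·(1 − ΣVar(i)/total variance) = (4/3)·(1 − 6.530/14.064) = 0.714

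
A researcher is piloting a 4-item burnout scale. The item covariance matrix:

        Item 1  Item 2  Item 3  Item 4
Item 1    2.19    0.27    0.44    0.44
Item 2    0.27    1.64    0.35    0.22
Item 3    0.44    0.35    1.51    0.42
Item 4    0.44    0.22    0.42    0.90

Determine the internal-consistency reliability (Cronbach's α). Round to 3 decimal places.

Σσ²ᵢ = 2.19 + 1.64 + 1.51 + 0.90 = 6.24
Σ_{i<j} σ_ij = 2.14
σ²_total = 6.24 + 2 × 2.14 = 10.52
α = (k/(k−1))·(1 − Σσ²ᵢ/σ²_total) = (4/3)·(1 − 6.24/10.52) = 0.542

Cronbach's α = 0.542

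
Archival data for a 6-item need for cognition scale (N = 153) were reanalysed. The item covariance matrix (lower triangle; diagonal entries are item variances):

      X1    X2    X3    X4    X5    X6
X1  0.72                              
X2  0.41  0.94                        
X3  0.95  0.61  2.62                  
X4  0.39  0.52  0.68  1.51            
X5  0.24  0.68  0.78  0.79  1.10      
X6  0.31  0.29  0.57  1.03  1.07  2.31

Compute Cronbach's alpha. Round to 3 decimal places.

Σσ²ᵢ = 0.72 + 0.94 + 2.62 + 1.51 + 1.10 + 2.31 = 9.20
Sum of the distinct covariances = 9.32
σ²_T = 9.20 + 2 × 9.32 = 27.84
α = (k/(k−1))·(1 − Σσ²ᵢ/σ²_T) = (6/5)·(1 − 9.20/27.84) = 0.803

α = 0.803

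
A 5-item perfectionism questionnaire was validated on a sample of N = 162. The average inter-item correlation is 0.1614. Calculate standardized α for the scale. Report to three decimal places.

standardized α = 0.490

Standardized α = k·r̄ / (1 + (k−1)·r̄) = 5 × 0.1614 / (1 + 4 × 0.1614)
  = 0.8070 / 1.6456 = 0.490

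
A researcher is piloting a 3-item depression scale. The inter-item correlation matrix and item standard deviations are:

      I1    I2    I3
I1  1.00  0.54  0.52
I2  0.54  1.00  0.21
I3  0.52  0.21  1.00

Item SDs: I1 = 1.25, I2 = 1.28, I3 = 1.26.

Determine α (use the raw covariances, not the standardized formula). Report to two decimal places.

α = 0.69

Σσ²ᵢ = 1.25² + 1.28² + 1.26² = 4.7885
Covariances σ_ij = r_ij · s_i · s_j:
  σ(I1,I2) = 0.54 × 1.25 × 1.28 = 0.8640
  σ(I1,I3) = 0.52 × 1.25 × 1.26 = 0.8190
  σ(I2,I3) = 0.21 × 1.28 × 1.26 = 0.3387
σ²_T = Σσ²ᵢ + 2·Σσ_ij = 4.7885 + 2 × 2.0217 = 8.8319
α = (3/2)·(1 − 4.7885/8.8319) = 0.69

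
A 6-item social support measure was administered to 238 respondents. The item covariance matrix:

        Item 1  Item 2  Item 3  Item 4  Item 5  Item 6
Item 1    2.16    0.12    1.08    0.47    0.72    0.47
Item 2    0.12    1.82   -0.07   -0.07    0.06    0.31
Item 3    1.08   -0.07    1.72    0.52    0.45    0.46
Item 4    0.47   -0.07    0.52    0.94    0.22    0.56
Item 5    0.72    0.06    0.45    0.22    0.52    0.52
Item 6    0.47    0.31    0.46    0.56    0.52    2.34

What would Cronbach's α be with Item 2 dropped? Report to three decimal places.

Remaining items: Item 1, Item 3, Item 4, Item 5, Item 6 (k = 5).
Σσ²ᵢ = 2.16 + 1.72 + 0.94 + 0.52 + 2.34 = 7.68
total variance = 7.68 + 2 × 5.47 = 18.62
α (item deleted) = (5/4)·(1 − 7.68/18.62) = 0.734

Cronbach's α = 0.734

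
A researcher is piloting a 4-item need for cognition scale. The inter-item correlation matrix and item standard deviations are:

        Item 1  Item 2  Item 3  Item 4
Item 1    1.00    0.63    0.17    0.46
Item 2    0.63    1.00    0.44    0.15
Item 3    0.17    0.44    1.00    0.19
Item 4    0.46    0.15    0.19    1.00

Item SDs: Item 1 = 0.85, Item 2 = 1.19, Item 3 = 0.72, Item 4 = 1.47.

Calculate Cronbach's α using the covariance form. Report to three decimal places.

Cronbach's α = 0.630

Σσ²ᵢ = 0.85² + 1.19² + 0.72² + 1.47² = 4.8179
Covariances σ_ij = r_ij · s_i · s_j:
  σ(Item 1,Item 2) = 0.63 × 0.85 × 1.19 = 0.6372
  σ(Item 1,Item 3) = 0.17 × 0.85 × 0.72 = 0.1040
  σ(Item 1,Item 4) = 0.46 × 0.85 × 1.47 = 0.5748
  σ(Item 2,Item 3) = 0.44 × 1.19 × 0.72 = 0.3770
  σ(Item 2,Item 4) = 0.15 × 1.19 × 1.47 = 0.2624
  σ(Item 3,Item 4) = 0.19 × 0.72 × 1.47 = 0.2011
σ²_T = Σσ²ᵢ + 2·Σσ_ij = 4.8179 + 2 × 2.1565 = 9.1309
α = (4/3)·(1 − 4.8179/9.1309) = 0.630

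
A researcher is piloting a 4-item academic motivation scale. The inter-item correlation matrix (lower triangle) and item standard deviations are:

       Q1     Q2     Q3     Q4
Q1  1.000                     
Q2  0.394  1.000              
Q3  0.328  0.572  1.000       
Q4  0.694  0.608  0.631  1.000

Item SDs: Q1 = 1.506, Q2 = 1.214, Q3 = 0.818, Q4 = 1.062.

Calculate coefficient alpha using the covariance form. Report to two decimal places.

coefficient alpha = 0.80

Σσ²ᵢ = 1.506² + 1.214² + 0.818² + 1.062² = 5.5388
Covariances σ_ij = r_ij · s_i · s_j:
  σ(Q1,Q2) = 0.394 × 1.506 × 1.214 = 0.7203
  σ(Q1,Q3) = 0.328 × 1.506 × 0.818 = 0.4041
  σ(Q1,Q4) = 0.694 × 1.506 × 1.062 = 1.1100
  σ(Q2,Q3) = 0.572 × 1.214 × 0.818 = 0.5680
  σ(Q2,Q4) = 0.608 × 1.214 × 1.062 = 0.7839
  σ(Q3,Q4) = 0.631 × 0.818 × 1.062 = 0.5482
σ²_T = Σσ²ᵢ + 2·Σσ_ij = 5.5388 + 2 × 4.1345 = 13.8078
α = (4/3)·(1 − 5.5388/13.8078) = 0.80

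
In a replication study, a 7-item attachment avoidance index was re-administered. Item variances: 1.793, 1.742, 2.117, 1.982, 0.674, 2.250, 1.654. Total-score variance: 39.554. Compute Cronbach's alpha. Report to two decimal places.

ΣVar(i) = 1.793 + 1.742 + 2.117 + 1.982 + 0.674 + 2.250 + 1.654 = 12.212
α = (k/(k−1))·(1 − ΣVar(i)/Var(T)) = (7/6)·(1 − 12.212/39.554) = 0.81

Cronbach's alpha = 0.81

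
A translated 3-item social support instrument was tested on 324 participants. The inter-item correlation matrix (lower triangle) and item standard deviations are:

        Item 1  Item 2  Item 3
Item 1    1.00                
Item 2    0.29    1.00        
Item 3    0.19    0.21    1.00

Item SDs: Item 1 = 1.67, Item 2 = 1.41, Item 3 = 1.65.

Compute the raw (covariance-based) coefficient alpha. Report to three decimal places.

Σσ²ᵢ = 1.67² + 1.41² + 1.65² = 7.4995
Covariances σ_ij = r_ij · s_i · s_j:
  σ(Item 1,Item 2) = 0.29 × 1.67 × 1.41 = 0.6829
  σ(Item 1,Item 3) = 0.19 × 1.67 × 1.65 = 0.5235
  σ(Item 2,Item 3) = 0.21 × 1.41 × 1.65 = 0.4886
σ²_T = Σσ²ᵢ + 2·Σσ_ij = 7.4995 + 2 × 1.6950 = 10.8895
α = (3/2)·(1 − 7.4995/10.8895) = 0.467

α = 0.467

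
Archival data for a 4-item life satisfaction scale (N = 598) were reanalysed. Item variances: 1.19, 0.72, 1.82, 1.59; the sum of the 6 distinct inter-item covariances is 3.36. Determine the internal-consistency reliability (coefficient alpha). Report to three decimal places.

Σσ²ᵢ = 1.19 + 0.72 + 1.82 + 1.59 = 5.32
Sum of distinct covariances = 3.36
σ²_total = Σσ²ᵢ + 2·Σcov = 5.32 + 2 × 3.36 = 12.04
α = (4/3)·(1 − 5.32/12.04) = 0.744

coefficient alpha = 0.744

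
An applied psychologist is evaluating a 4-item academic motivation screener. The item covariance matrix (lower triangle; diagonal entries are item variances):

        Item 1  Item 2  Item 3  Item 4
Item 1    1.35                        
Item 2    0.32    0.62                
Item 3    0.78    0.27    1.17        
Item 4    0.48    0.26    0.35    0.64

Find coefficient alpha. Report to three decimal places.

α = 0.754

Σσ²ᵢ = 1.35 + 0.62 + 1.17 + 0.64 = 3.78
Sum of off-diagonal covariances = 2.46
σ²_T = 3.78 + 2 × 2.46 = 8.70
α = (k/(k−1))·(1 − Σσ²ᵢ/σ²_T) = (4/3)·(1 − 3.78/8.70) = 0.754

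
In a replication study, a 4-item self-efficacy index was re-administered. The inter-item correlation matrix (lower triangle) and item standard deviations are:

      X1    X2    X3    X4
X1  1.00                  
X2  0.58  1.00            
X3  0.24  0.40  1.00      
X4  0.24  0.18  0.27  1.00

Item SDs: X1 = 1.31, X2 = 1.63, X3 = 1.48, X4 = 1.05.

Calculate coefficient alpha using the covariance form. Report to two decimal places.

Σσ²ᵢ = 1.31² + 1.63² + 1.48² + 1.05² = 7.6659
Covariances σ_ij = r_ij · s_i · s_j:
  σ(X1,X2) = 0.58 × 1.31 × 1.63 = 1.2385
  σ(X1,X3) = 0.24 × 1.31 × 1.48 = 0.4653
  σ(X1,X4) = 0.24 × 1.31 × 1.05 = 0.3301
  σ(X2,X3) = 0.40 × 1.63 × 1.48 = 0.9650
  σ(X2,X4) = 0.18 × 1.63 × 1.05 = 0.3081
  σ(X3,X4) = 0.27 × 1.48 × 1.05 = 0.4196
σ²_T = Σσ²ᵢ + 2·Σσ_ij = 7.6659 + 2 × 3.7266 = 15.1191
α = (4/3)·(1 − 7.6659/15.1191) = 0.66

α = 0.66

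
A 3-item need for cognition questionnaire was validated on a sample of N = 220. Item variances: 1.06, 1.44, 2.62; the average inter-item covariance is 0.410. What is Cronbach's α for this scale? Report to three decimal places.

α = 0.487

ΣVar(i) = 1.06 + 1.44 + 2.62 = 5.12
Sum of the 3 distinct covariances = 3 × 0.410 = 1.230
total variance = ΣVar(i) + 2·Σcov = 5.12 + 2 × 1.230 = 7.580
α = (3/2)·(1 − 5.12/7.580) = 0.487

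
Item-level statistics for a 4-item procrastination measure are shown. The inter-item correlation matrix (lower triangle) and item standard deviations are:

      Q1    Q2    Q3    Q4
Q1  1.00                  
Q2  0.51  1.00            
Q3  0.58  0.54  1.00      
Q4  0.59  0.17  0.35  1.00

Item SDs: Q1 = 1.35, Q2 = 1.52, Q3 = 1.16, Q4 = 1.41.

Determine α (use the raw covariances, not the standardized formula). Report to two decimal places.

α = 0.76

Σσ²ᵢ = 1.35² + 1.52² + 1.16² + 1.41² = 7.4666
Covariances σ_ij = r_ij · s_i · s_j:
  σ(Q1,Q2) = 0.51 × 1.35 × 1.52 = 1.0465
  σ(Q1,Q3) = 0.58 × 1.35 × 1.16 = 0.9083
  σ(Q1,Q4) = 0.59 × 1.35 × 1.41 = 1.1231
  σ(Q2,Q3) = 0.54 × 1.52 × 1.16 = 0.9521
  σ(Q2,Q4) = 0.17 × 1.52 × 1.41 = 0.3643
  σ(Q3,Q4) = 0.35 × 1.16 × 1.41 = 0.5725
σ²_T = Σσ²ᵢ + 2·Σσ_ij = 7.4666 + 2 × 4.9668 = 17.4002
α = (4/3)·(1 − 7.4666/17.4002) = 0.76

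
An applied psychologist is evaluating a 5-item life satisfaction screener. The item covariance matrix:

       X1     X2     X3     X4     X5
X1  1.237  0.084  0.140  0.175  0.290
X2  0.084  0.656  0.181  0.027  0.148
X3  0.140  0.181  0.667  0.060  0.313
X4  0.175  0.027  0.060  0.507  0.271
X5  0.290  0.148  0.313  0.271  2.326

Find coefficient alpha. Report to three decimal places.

ΣVar(i) = 1.237 + 0.656 + 0.667 + 0.507 + 2.326 = 5.393
Sum of the distinct covariances = 1.689
Var(T) = 5.393 + 2 × 1.689 = 8.771
α = (k/(k−1))·(1 − ΣVar(i)/Var(T)) = (5/4)·(1 − 5.393/8.771) = 0.481

coefficient alpha = 0.481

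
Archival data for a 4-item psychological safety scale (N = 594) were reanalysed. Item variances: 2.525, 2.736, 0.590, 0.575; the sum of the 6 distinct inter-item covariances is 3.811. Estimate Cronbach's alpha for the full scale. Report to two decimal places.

Σσ²ᵢ = 2.525 + 2.736 + 0.590 + 0.575 = 6.426
Sum of distinct covariances = 3.811
total variance = Σσ²ᵢ + 2·Σcov = 6.426 + 2 × 3.811 = 14.048
α = (4/3)·(1 − 6.426/14.048) = 0.72

α = 0.72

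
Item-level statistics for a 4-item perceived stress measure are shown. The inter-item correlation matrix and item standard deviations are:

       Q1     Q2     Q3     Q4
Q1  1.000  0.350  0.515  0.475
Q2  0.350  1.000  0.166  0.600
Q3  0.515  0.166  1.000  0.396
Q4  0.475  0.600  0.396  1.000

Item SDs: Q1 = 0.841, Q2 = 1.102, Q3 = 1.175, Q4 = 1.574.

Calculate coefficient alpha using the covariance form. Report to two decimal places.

Σσ²ᵢ = 0.841² + 1.102² + 1.175² + 1.574² = 5.7798
Covariances σ_ij = r_ij · s_i · s_j:
  σ(Q1,Q2) = 0.350 × 0.841 × 1.102 = 0.3244
  σ(Q1,Q3) = 0.515 × 0.841 × 1.175 = 0.5089
  σ(Q1,Q4) = 0.475 × 0.841 × 1.574 = 0.6288
  σ(Q2,Q3) = 0.166 × 1.102 × 1.175 = 0.2149
  σ(Q2,Q4) = 0.600 × 1.102 × 1.574 = 1.0407
  σ(Q3,Q4) = 0.396 × 1.175 × 1.574 = 0.7324
σ²_T = Σσ²ᵢ + 2·Σσ_ij = 5.7798 + 2 × 3.4501 = 12.6800
α = (4/3)·(1 − 5.7798/12.6800) = 0.73

coefficient alpha = 0.73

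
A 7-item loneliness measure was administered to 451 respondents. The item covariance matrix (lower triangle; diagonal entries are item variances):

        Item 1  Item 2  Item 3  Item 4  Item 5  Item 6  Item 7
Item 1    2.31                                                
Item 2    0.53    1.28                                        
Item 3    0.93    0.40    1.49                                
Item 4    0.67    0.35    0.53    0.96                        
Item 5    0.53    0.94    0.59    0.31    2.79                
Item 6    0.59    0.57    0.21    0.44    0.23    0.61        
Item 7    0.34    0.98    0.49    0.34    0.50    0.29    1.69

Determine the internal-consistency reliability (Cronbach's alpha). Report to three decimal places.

α = 0.769

Σσᵢ² = 2.31 + 1.28 + 1.49 + 0.96 + 2.79 + 0.61 + 1.69 = 11.13
Sum of the distinct covariances = 10.76
Var(T) = 11.13 + 2 × 10.76 = 32.65
α = (k/(k−1))·(1 − Σσᵢ²/Var(T)) = (7/6)·(1 − 11.13/32.65) = 0.769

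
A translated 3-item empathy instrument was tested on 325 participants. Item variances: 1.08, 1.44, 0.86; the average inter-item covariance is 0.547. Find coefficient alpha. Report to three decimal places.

coefficient alpha = 0.739

Σσᵢ² = 1.08 + 1.44 + 0.86 = 3.38
Sum of the 3 distinct covariances = 3 × 0.547 = 1.641
σ²_T = Σσᵢ² + 2·Σcov = 3.38 + 2 × 1.641 = 6.662
α = (3/2)·(1 − 3.38/6.662) = 0.739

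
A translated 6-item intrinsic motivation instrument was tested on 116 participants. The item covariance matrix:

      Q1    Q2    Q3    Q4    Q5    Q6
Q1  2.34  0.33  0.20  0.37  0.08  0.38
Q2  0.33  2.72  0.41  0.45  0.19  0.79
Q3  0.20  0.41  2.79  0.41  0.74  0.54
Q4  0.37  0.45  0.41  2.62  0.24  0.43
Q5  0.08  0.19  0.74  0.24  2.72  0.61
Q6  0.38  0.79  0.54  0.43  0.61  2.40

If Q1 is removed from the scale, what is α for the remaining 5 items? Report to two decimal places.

α = 0.53

Remaining items: Q2, Q3, Q4, Q5, Q6 (k = 5).
ΣVar(i) = 2.72 + 2.79 + 2.62 + 2.72 + 2.40 = 13.25
Var(T) = 13.25 + 2 × 4.81 = 22.87
α (item deleted) = (5/4)·(1 − 13.25/22.87) = 0.53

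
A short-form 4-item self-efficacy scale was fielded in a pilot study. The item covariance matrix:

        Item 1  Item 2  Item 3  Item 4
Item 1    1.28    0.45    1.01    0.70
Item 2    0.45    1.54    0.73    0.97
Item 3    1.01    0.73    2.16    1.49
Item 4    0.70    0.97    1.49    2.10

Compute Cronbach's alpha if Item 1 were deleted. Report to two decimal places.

α = 0.79

Remaining items: Item 2, Item 3, Item 4 (k = 3).
Σσᵢ² = 1.54 + 2.16 + 2.10 = 5.80
σ²_T = 5.80 + 2 × 3.19 = 12.18
α (item deleted) = (3/2)·(1 − 5.80/12.18) = 0.79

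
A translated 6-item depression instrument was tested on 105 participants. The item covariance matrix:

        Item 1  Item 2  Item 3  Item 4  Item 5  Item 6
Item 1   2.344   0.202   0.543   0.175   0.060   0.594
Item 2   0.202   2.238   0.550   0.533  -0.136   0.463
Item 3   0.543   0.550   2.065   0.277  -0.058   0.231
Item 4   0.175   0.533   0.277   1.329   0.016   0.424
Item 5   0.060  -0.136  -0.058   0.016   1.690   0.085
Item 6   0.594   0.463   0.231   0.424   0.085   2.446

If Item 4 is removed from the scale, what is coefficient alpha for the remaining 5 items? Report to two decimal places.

coefficient alpha = 0.40

Remaining items: Item 1, Item 2, Item 3, Item 5, Item 6 (k = 5).
Σσ²ᵢ = 2.344 + 2.238 + 2.065 + 1.690 + 2.446 = 10.783
Var(T) = 10.783 + 2 × 2.534 = 15.851
α (item deleted) = (5/4)·(1 − 10.783/15.851) = 0.40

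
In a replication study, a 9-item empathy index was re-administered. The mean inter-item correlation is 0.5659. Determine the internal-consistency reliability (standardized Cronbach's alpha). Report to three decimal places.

standardized Cronbach's alpha = 0.921

Standardized α = k·r̄ / (1 + (k−1)·r̄) = 9 × 0.5659 / (1 + 8 × 0.5659)
  = 5.0931 / 5.5272 = 0.921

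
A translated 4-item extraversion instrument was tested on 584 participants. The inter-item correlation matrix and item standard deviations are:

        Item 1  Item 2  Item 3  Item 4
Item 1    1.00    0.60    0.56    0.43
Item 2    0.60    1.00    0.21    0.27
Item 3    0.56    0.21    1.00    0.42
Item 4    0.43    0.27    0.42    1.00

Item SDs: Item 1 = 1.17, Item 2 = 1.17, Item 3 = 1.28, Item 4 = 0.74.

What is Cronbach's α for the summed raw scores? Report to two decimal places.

Σσ²ᵢ = 1.17² + 1.17² + 1.28² + 0.74² = 4.9238
Covariances σ_ij = r_ij · s_i · s_j:
  σ(Item 1,Item 2) = 0.60 × 1.17 × 1.17 = 0.8213
  σ(Item 1,Item 3) = 0.56 × 1.17 × 1.28 = 0.8387
  σ(Item 1,Item 4) = 0.43 × 1.17 × 0.74 = 0.3723
  σ(Item 2,Item 3) = 0.21 × 1.17 × 1.28 = 0.3145
  σ(Item 2,Item 4) = 0.27 × 1.17 × 0.74 = 0.2338
  σ(Item 3,Item 4) = 0.42 × 1.28 × 0.74 = 0.3978
σ²_T = Σσ²ᵢ + 2·Σσ_ij = 4.9238 + 2 × 2.9784 = 10.8806
α = (4/3)·(1 − 4.9238/10.8806) = 0.73

Cronbach's α = 0.73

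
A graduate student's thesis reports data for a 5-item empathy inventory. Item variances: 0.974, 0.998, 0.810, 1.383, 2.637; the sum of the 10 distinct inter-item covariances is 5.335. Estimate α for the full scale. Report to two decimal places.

ΣVar(i) = 0.974 + 0.998 + 0.810 + 1.383 + 2.637 = 6.802
Sum of distinct covariances = 5.335
Var(T) = ΣVar(i) + 2·Σcov = 6.802 + 2 × 5.335 = 17.472
α = (5/4)·(1 − 6.802/17.472) = 0.76

α = 0.76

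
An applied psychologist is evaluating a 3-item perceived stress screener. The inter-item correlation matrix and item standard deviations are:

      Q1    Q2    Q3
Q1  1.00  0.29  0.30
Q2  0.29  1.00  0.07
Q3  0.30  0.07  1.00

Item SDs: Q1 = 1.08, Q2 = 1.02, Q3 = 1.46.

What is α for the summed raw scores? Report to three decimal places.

α = 0.439

Σσ²ᵢ = 1.08² + 1.02² + 1.46² = 4.3384
Covariances σ_ij = r_ij · s_i · s_j:
  σ(Q1,Q2) = 0.29 × 1.08 × 1.02 = 0.3195
  σ(Q1,Q3) = 0.30 × 1.08 × 1.46 = 0.4730
  σ(Q2,Q3) = 0.07 × 1.02 × 1.46 = 0.1042
σ²_T = Σσ²ᵢ + 2·Σσ_ij = 4.3384 + 2 × 0.8967 = 6.1318
α = (3/2)·(1 − 4.3384/6.1318) = 0.439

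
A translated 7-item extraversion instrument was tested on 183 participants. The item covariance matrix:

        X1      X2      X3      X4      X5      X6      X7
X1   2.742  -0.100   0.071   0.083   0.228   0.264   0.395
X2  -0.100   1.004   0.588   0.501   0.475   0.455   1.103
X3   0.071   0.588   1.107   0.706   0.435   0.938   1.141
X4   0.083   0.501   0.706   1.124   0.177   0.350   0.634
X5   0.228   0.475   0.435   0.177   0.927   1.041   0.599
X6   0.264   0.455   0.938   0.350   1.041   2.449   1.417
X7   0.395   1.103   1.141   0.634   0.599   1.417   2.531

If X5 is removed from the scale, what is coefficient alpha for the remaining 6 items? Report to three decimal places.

Remaining items: X1, X2, X3, X4, X6, X7 (k = 6).
Σσᵢ² = 2.742 + 1.004 + 1.107 + 1.124 + 2.449 + 2.531 = 10.957
σ²_T = 10.957 + 2 × 8.546 = 28.049
α (item deleted) = (6/5)·(1 − 10.957/28.049) = 0.731

coefficient alpha = 0.731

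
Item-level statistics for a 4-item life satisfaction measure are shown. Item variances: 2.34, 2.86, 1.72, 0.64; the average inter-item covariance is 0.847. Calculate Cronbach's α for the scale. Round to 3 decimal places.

sum of item variances = 2.34 + 2.86 + 1.72 + 0.64 = 7.56
Sum of the 6 distinct covariances = 6 × 0.847 = 5.082
total variance = sum of item variances + 2·Σcov = 7.56 + 2 × 5.082 = 17.724
α = (4/3)·(1 − 7.56/17.724) = 0.765

α = 0.765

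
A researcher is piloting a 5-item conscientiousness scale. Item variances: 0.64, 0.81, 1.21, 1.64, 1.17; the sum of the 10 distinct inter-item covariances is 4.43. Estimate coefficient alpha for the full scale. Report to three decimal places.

Σσ²ᵢ = 0.64 + 0.81 + 1.21 + 1.64 + 1.17 = 5.47
Sum of distinct covariances = 4.43
σ²_T = Σσ²ᵢ + 2·Σcov = 5.47 + 2 × 4.43 = 14.33
α = (5/4)·(1 − 5.47/14.33) = 0.773

coefficient alpha = 0.773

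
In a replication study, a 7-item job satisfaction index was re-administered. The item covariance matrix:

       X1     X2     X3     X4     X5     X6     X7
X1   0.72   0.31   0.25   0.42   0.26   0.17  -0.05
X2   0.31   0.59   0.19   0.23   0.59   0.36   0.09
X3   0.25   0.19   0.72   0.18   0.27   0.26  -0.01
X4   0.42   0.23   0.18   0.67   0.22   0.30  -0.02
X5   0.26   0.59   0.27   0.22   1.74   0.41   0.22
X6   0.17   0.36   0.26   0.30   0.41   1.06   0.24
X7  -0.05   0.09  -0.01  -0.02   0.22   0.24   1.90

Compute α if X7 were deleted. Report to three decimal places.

Remaining items: X1, X2, X3, X4, X5, X6 (k = 6).
Σσᵢ² = 0.72 + 0.59 + 0.72 + 0.67 + 1.74 + 1.06 = 5.50
total variance = 5.50 + 2 × 4.42 = 14.34
α (item deleted) = (6/5)·(1 − 5.50/14.34) = 0.740

α = 0.740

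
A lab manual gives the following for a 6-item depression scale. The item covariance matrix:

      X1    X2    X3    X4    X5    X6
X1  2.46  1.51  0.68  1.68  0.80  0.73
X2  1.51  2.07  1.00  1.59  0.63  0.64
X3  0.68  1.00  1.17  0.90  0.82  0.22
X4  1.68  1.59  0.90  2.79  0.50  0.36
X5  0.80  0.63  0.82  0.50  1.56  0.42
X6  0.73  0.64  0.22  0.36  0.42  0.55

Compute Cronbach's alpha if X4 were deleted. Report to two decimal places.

α = 0.82

Remaining items: X1, X2, X3, X5, X6 (k = 5).
Σσ²ᵢ = 2.46 + 2.07 + 1.17 + 1.56 + 0.55 = 7.81
total variance = 7.81 + 2 × 7.45 = 22.71
α (item deleted) = (5/4)·(1 − 7.81/22.71) = 0.82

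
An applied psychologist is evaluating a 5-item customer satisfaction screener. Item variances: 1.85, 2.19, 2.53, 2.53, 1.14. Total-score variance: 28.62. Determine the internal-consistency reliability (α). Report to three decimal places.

α = 0.803

ΣVar(i) = 1.85 + 2.19 + 2.53 + 2.53 + 1.14 = 10.24
α = (k/(k−1))·(1 − ΣVar(i)/Var(T)) = (5/4)·(1 − 10.24/28.62) = 0.803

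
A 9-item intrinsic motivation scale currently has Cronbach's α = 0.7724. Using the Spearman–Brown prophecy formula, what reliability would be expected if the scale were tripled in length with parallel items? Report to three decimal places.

predicted reliability = 0.911

Length factor m = 3
α' = m·α / (1 + (m−1)·α)
   = 3 × 0.7724 / (1 + (3 − 1) × 0.7724)
   = 2.3172 / 2.5448 = 0.911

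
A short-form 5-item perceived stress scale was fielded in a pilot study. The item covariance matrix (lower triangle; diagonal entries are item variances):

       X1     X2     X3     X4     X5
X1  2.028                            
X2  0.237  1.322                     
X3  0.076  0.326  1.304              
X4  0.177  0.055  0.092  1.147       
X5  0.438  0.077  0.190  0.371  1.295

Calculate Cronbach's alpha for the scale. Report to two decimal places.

sum of item variances = 2.028 + 1.322 + 1.304 + 1.147 + 1.295 = 7.096
Sum of off-diagonal covariances = 2.039
σ²_total = 7.096 + 2 × 2.039 = 11.174
α = (k/(k−1))·(1 − sum of item variances/σ²_total) = (5/4)·(1 − 7.096/11.174) = 0.46

α = 0.46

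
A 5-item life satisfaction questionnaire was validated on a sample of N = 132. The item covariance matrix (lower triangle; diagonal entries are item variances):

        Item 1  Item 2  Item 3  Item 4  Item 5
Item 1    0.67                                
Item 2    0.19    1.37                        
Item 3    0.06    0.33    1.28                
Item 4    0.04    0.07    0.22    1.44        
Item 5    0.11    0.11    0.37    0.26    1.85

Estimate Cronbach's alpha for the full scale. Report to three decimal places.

α = 0.434

Σσ²ᵢ = 0.67 + 1.37 + 1.28 + 1.44 + 1.85 = 6.61
Σ_{i<j} σ_ij = 1.76
σ²_T = 6.61 + 2 × 1.76 = 10.13
α = (k/(k−1))·(1 − Σσ²ᵢ/σ²_T) = (5/4)·(1 − 6.61/10.13) = 0.434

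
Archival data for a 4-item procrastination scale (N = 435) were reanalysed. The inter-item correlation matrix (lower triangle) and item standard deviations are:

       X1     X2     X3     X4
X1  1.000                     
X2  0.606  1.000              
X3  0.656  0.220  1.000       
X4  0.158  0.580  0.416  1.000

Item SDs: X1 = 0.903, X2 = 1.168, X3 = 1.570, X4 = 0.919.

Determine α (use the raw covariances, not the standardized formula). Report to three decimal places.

Σσ²ᵢ = 0.903² + 1.168² + 1.570² + 0.919² = 5.4891
Covariances σ_ij = r_ij · s_i · s_j:
  σ(X1,X2) = 0.606 × 0.903 × 1.168 = 0.6392
  σ(X1,X3) = 0.656 × 0.903 × 1.570 = 0.9300
  σ(X1,X4) = 0.158 × 0.903 × 0.919 = 0.1311
  σ(X2,X3) = 0.220 × 1.168 × 1.570 = 0.4034
  σ(X2,X4) = 0.580 × 1.168 × 0.919 = 0.6226
  σ(X3,X4) = 0.416 × 1.570 × 0.919 = 0.6002
σ²_T = Σσ²ᵢ + 2·Σσ_ij = 5.4891 + 2 × 3.3265 = 12.1421
α = (4/3)·(1 − 5.4891/12.1421) = 0.731

α = 0.731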